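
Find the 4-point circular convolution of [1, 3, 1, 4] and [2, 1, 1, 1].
Use y[k] = Σ_j s[j]·t[(k-j) mod 4]. y[0] = 1×2 + 3×1 + 1×1 + 4×1 = 10; y[1] = 1×1 + 3×2 + 1×1 + 4×1 = 12; y[2] = 1×1 + 3×1 + 1×2 + 4×1 = 10; y[3] = 1×1 + 3×1 + 1×1 + 4×2 = 13. Result: [10, 12, 10, 13]

[10, 12, 10, 13]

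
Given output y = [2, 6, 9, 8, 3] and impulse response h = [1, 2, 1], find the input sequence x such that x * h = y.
Deconvolve y=[2, 6, 9, 8, 3] by h=[1, 2, 1]. Since h[0]=1, solve forward: x[0] = y[0] / 1 = 2; x[1] = (y[1] - 2×2) / 1 = 2; x[2] = (y[2] - 2×2 - 2×1) / 1 = 3. So x = [2, 2, 3]. Check by forward convolution: y[0] = 2×1 = 2; y[1] = 2×2 + 2×1 = 6; y[2] = 2×1 + 2×2 + 3×1 = 9; y[3] = 2×1 + 3×2 = 8; y[4] = 3×1 = 3

[2, 2, 3]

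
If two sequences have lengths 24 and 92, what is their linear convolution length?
Linear/full convolution length: m + n - 1 = 24 + 92 - 1 = 115

115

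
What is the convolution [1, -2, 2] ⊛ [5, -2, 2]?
y[0] = 1×5 = 5; y[1] = 1×-2 + -2×5 = -12; y[2] = 1×2 + -2×-2 + 2×5 = 16; y[3] = -2×2 + 2×-2 = -8; y[4] = 2×2 = 4

[5, -12, 16, -8, 4]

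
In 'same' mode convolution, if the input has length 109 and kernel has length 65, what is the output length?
'Same' mode returns an output with the same length as the input: 109

109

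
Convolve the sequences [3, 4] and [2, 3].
y[0] = 3×2 = 6; y[1] = 3×3 + 4×2 = 17; y[2] = 4×3 = 12

[6, 17, 12]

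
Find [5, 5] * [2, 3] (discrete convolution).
y[0] = 5×2 = 10; y[1] = 5×3 + 5×2 = 25; y[2] = 5×3 = 15

[10, 25, 15]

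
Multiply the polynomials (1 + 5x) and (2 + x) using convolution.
Ascending coefficients: a = [1, 5], b = [2, 1]. c[0] = 1×2 = 2; c[1] = 1×1 + 5×2 = 11; c[2] = 5×1 = 5. Result coefficients: [2, 11, 5] → 2 + 11x + 5x^2

2 + 11x + 5x^2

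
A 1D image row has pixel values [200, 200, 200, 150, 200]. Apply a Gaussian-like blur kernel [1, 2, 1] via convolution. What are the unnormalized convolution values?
Convolve image row [200, 200, 200, 150, 200] with kernel [1, 2, 1]: y[0] = 200×1 = 200; y[1] = 200×2 + 200×1 = 600; y[2] = 200×1 + 200×2 + 200×1 = 800; y[3] = 200×1 + 200×2 + 150×1 = 750; y[4] = 200×1 + 150×2 + 200×1 = 700; y[5] = 150×1 + 200×2 = 550; y[6] = 200×1 = 200 → [200, 600, 800, 750, 700, 550, 200]. Normalization factor = sum(kernel) = 4.

[200, 600, 800, 750, 700, 550, 200]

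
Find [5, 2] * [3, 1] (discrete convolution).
y[0] = 5×3 = 15; y[1] = 5×1 + 2×3 = 11; y[2] = 2×1 = 2

[15, 11, 2]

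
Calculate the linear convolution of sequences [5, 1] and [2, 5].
y[0] = 5×2 = 10; y[1] = 5×5 + 1×2 = 27; y[2] = 1×5 = 5

[10, 27, 5]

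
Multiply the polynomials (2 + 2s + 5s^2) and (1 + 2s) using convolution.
Ascending coefficients: a = [2, 2, 5], b = [1, 2]. c[0] = 2×1 = 2; c[1] = 2×2 + 2×1 = 6; c[2] = 2×2 + 5×1 = 9; c[3] = 5×2 = 10. Result coefficients: [2, 6, 9, 10] → 2 + 6s + 9s^2 + 10s^3

2 + 6s + 9s^2 + 10s^3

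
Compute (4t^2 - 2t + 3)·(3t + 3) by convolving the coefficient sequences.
Ascending coefficients: a = [3, -2, 4], b = [3, 3]. c[0] = 3×3 = 9; c[1] = 3×3 + -2×3 = 3; c[2] = -2×3 + 4×3 = 6; c[3] = 4×3 = 12. Result coefficients: [9, 3, 6, 12] → 12t^3 + 6t^2 + 3t + 9

12t^3 + 6t^2 + 3t + 9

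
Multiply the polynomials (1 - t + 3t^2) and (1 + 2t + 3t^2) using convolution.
Ascending coefficients: a = [1, -1, 3], b = [1, 2, 3]. c[0] = 1×1 = 1; c[1] = 1×2 + -1×1 = 1; c[2] = 1×3 + -1×2 + 3×1 = 4; c[3] = -1×3 + 3×2 = 3; c[4] = 3×3 = 9. Result coefficients: [1, 1, 4, 3, 9] → 1 + t + 4t^2 + 3t^3 + 9t^4

1 + t + 4t^2 + 3t^3 + 9t^4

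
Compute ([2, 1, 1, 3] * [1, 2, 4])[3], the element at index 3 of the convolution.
Use y[k] = Σ_i a[i]·b[k-i] at k=3. y[3] = 1×4 + 1×2 + 3×1 = 9

9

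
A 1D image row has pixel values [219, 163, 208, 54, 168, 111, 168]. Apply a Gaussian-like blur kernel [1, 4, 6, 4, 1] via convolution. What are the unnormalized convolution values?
Convolve image row [219, 163, 208, 54, 168, 111, 168] with kernel [1, 4, 6, 4, 1]: y[0] = 219×1 = 219; y[1] = 219×4 + 163×1 = 1039; y[2] = 219×6 + 163×4 + 208×1 = 2174; y[3] = 219×4 + 163×6 + 208×4 + 54×1 = 2740; y[4] = 219×1 + 163×4 + 208×6 + 54×4 + 168×1 = 2503; y[5] = 163×1 + 208×4 + 54×6 + 168×4 + 111×1 = 2102; y[6] = 208×1 + 54×4 + 168×6 + 111×4 + 168×1 = 2044; y[7] = 54×1 + 168×4 + 111×6 + 168×4 = 2064; y[8] = 168×1 + 111×4 + 168×6 = 1620; y[9] = 111×1 + 168×4 = 783; y[10] = 168×1 = 168 → [219, 1039, 2174, 2740, 2503, 2102, 2044, 2064, 1620, 783, 168]. Normalization factor = sum(kernel) = 16.

[219, 1039, 2174, 2740, 2503, 2102, 2044, 2064, 1620, 783, 168]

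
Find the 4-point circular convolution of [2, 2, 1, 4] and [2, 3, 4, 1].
Use y[k] = Σ_j a[j]·b[(k-j) mod 4]. y[0] = 2×2 + 2×1 + 1×4 + 4×3 = 22; y[1] = 2×3 + 2×2 + 1×1 + 4×4 = 27; y[2] = 2×4 + 2×3 + 1×2 + 4×1 = 20; y[3] = 2×1 + 2×4 + 1×3 + 4×2 = 21. Result: [22, 27, 20, 21]

[22, 27, 20, 21]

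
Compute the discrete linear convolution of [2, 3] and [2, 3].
y[0] = 2×2 = 4; y[1] = 2×3 + 3×2 = 12; y[2] = 3×3 = 9

[4, 12, 9]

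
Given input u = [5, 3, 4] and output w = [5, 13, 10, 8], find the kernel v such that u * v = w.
Output length 4 = len(u) + len(v) - 1 ⇒ len(v) = 2. Solve v forward using v[k] = (w[k] - Σ_{i≥1} u[i]·v[k-i]) / u[0]: v[0] = w[0] / u[0] = 5 / 5 = 1; v[1] = (w[1] - 3×1) / u[0] = (13 - 3×1) / 5 = 2. So v = [1, 2]. Forward-check [5, 3, 4] * [1, 2]: w[0] = 5×1 = 5; w[1] = 5×2 + 3×1 = 13; w[2] = 3×2 + 4×1 = 10; w[3] = 4×2 = 8 → [5, 13, 10, 8] ✓

[1, 2]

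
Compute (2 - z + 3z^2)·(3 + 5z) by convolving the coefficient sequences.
Ascending coefficients: a = [2, -1, 3], b = [3, 5]. c[0] = 2×3 = 6; c[1] = 2×5 + -1×3 = 7; c[2] = -1×5 + 3×3 = 4; c[3] = 3×5 = 15. Result coefficients: [6, 7, 4, 15] → 6 + 7z + 4z^2 + 15z^3

6 + 7z + 4z^2 + 15z^3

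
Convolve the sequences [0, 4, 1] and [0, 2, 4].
y[0] = 0×0 = 0; y[1] = 0×2 + 4×0 = 0; y[2] = 0×4 + 4×2 + 1×0 = 8; y[3] = 4×4 + 1×2 = 18; y[4] = 1×4 = 4

[0, 0, 8, 18, 4]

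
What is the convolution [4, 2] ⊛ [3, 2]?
y[0] = 4×3 = 12; y[1] = 4×2 + 2×3 = 14; y[2] = 2×2 = 4

[12, 14, 4]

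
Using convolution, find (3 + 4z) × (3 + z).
Ascending coefficients: a = [3, 4], b = [3, 1]. c[0] = 3×3 = 9; c[1] = 3×1 + 4×3 = 15; c[2] = 4×1 = 4. Result coefficients: [9, 15, 4] → 9 + 15z + 4z^2

9 + 15z + 4z^2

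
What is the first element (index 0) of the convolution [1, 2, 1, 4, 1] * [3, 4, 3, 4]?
Use y[k] = Σ_i a[i]·b[k-i] at k=0. y[0] = 1×3 = 3

3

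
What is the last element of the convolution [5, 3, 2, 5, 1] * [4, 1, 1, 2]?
Use y[k] = Σ_i a[i]·b[k-i] at k=7. y[7] = 1×2 = 2

2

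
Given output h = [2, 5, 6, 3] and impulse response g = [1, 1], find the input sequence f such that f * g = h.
Deconvolve h=[2, 5, 6, 3] by g=[1, 1]. Since g[0]=1, solve forward: f[0] = h[0] / 1 = 2; f[1] = (h[1] - 2×1) / 1 = 3; f[2] = (h[2] - 3×1) / 1 = 3. So f = [2, 3, 3]. Check by forward convolution: h[0] = 2×1 = 2; h[1] = 2×1 + 3×1 = 5; h[2] = 3×1 + 3×1 = 6; h[3] = 3×1 = 3

[2, 3, 3]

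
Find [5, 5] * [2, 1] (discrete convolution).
y[0] = 5×2 = 10; y[1] = 5×1 + 5×2 = 15; y[2] = 5×1 = 5

[10, 15, 5]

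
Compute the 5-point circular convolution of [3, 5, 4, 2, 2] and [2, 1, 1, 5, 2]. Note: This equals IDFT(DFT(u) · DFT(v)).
Either evaluate y[k] = Σ_j u[j]·v[(k-j) mod 5] directly, or use IDFT(DFT(u) · DFT(v)). y[0] = 3×2 + 5×2 + 4×5 + 2×1 + 2×1 = 40; y[1] = 3×1 + 5×2 + 4×2 + 2×5 + 2×1 = 33; y[2] = 3×1 + 5×1 + 4×2 + 2×2 + 2×5 = 30; y[3] = 3×5 + 5×1 + 4×1 + 2×2 + 2×2 = 32; y[4] = 3×2 + 5×5 + 4×1 + 2×1 + 2×2 = 41. Result: [40, 33, 30, 32, 41]

[40, 33, 30, 32, 41]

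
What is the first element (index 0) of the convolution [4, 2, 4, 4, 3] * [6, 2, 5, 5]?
Use y[k] = Σ_i a[i]·b[k-i] at k=0. y[0] = 4×6 = 24

24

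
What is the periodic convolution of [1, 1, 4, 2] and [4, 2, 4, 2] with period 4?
Use y[k] = Σ_j s[j]·t[(k-j) mod 4]. y[0] = 1×4 + 1×2 + 4×4 + 2×2 = 26; y[1] = 1×2 + 1×4 + 4×2 + 2×4 = 22; y[2] = 1×4 + 1×2 + 4×4 + 2×2 = 26; y[3] = 1×2 + 1×4 + 4×2 + 2×4 = 22. Result: [26, 22, 26, 22]

[26, 22, 26, 22]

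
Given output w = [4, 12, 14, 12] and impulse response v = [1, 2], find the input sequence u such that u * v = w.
Deconvolve w=[4, 12, 14, 12] by v=[1, 2]. Since v[0]=1, solve forward: u[0] = w[0] / 1 = 4; u[1] = (w[1] - 4×2) / 1 = 4; u[2] = (w[2] - 4×2) / 1 = 6. So u = [4, 4, 6]. Check by forward convolution: w[0] = 4×1 = 4; w[1] = 4×2 + 4×1 = 12; w[2] = 4×2 + 6×1 = 14; w[3] = 6×2 = 12

[4, 4, 6]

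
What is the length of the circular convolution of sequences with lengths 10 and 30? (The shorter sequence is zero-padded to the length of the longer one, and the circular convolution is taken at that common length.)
Circular convolution (zero-padding the shorter input) has length max(m, n) = max(10, 30) = 30

30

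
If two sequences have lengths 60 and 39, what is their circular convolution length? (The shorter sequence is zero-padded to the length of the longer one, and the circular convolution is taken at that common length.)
Circular convolution (zero-padding the shorter input) has length max(m, n) = max(60, 39) = 60

60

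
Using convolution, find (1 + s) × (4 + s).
Ascending coefficients: a = [1, 1], b = [4, 1]. c[0] = 1×4 = 4; c[1] = 1×1 + 1×4 = 5; c[2] = 1×1 = 1. Result coefficients: [4, 5, 1] → 4 + 5s + s^2

4 + 5s + s^2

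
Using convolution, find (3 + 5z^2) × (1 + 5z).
Ascending coefficients: a = [3, 0, 5], b = [1, 5]. c[0] = 3×1 = 3; c[1] = 3×5 + 0×1 = 15; c[2] = 0×5 + 5×1 = 5; c[3] = 5×5 = 25. Result coefficients: [3, 15, 5, 25] → 3 + 15z + 5z^2 + 25z^3

3 + 15z + 5z^2 + 25z^3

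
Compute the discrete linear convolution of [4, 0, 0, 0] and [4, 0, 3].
y[0] = 4×4 = 16; y[1] = 4×0 + 0×4 = 0; y[2] = 4×3 + 0×0 + 0×4 = 12; y[3] = 0×3 + 0×0 + 0×4 = 0; y[4] = 0×3 + 0×0 = 0; y[5] = 0×3 = 0

[16, 0, 12, 0, 0, 0]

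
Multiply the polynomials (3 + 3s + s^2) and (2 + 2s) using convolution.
Ascending coefficients: a = [3, 3, 1], b = [2, 2]. c[0] = 3×2 = 6; c[1] = 3×2 + 3×2 = 12; c[2] = 3×2 + 1×2 = 8; c[3] = 1×2 = 2. Result coefficients: [6, 12, 8, 2] → 6 + 12s + 8s^2 + 2s^3

6 + 12s + 8s^2 + 2s^3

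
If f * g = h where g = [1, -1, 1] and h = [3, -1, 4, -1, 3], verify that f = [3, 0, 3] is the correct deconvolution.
Forward-compute [3, 0, 3] * [1, -1, 1]: h[0] = 3×1 = 3; h[1] = 3×-1 + 0×1 = -3; h[2] = 3×1 + 0×-1 + 3×1 = 6; h[3] = 0×1 + 3×-1 = -3; h[4] = 3×1 = 3 → [3, -3, 6, -3, 3]. Does not match given h = [3, -1, 4, -1, 3].

Not verified. [3, 0, 3] * [1, -1, 1] = [3, -3, 6, -3, 3], which differs from [3, -1, 4, -1, 3] at index 1.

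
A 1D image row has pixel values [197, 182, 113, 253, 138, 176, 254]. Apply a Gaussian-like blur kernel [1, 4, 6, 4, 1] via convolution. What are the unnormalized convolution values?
Convolve image row [197, 182, 113, 253, 138, 176, 254] with kernel [1, 4, 6, 4, 1]: y[0] = 197×1 = 197; y[1] = 197×4 + 182×1 = 970; y[2] = 197×6 + 182×4 + 113×1 = 2023; y[3] = 197×4 + 182×6 + 113×4 + 253×1 = 2585; y[4] = 197×1 + 182×4 + 113×6 + 253×4 + 138×1 = 2753; y[5] = 182×1 + 113×4 + 253×6 + 138×4 + 176×1 = 2880; y[6] = 113×1 + 253×4 + 138×6 + 176×4 + 254×1 = 2911; y[7] = 253×1 + 138×4 + 176×6 + 254×4 = 2877; y[8] = 138×1 + 176×4 + 254×6 = 2366; y[9] = 176×1 + 254×4 = 1192; y[10] = 254×1 = 254 → [197, 970, 2023, 2585, 2753, 2880, 2911, 2877, 2366, 1192, 254]. Normalization factor = sum(kernel) = 16.

[197, 970, 2023, 2585, 2753, 2880, 2911, 2877, 2366, 1192, 254]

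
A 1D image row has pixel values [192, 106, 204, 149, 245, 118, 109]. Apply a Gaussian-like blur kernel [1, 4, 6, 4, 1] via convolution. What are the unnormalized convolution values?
Convolve image row [192, 106, 204, 149, 245, 118, 109] with kernel [1, 4, 6, 4, 1]: y[0] = 192×1 = 192; y[1] = 192×4 + 106×1 = 874; y[2] = 192×6 + 106×4 + 204×1 = 1780; y[3] = 192×4 + 106×6 + 204×4 + 149×1 = 2369; y[4] = 192×1 + 106×4 + 204×6 + 149×4 + 245×1 = 2681; y[5] = 106×1 + 204×4 + 149×6 + 245×4 + 118×1 = 2914; y[6] = 204×1 + 149×4 + 245×6 + 118×4 + 109×1 = 2851; y[7] = 149×1 + 245×4 + 118×6 + 109×4 = 2273; y[8] = 245×1 + 118×4 + 109×6 = 1371; y[9] = 118×1 + 109×4 = 554; y[10] = 109×1 = 109 → [192, 874, 1780, 2369, 2681, 2914, 2851, 2273, 1371, 554, 109]. Normalization factor = sum(kernel) = 16.

[192, 874, 1780, 2369, 2681, 2914, 2851, 2273, 1371, 554, 109]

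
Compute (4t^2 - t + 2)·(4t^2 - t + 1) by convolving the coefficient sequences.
Ascending coefficients: a = [2, -1, 4], b = [1, -1, 4]. c[0] = 2×1 = 2; c[1] = 2×-1 + -1×1 = -3; c[2] = 2×4 + -1×-1 + 4×1 = 13; c[3] = -1×4 + 4×-1 = -8; c[4] = 4×4 = 16. Result coefficients: [2, -3, 13, -8, 16] → 16t^4 - 8t^3 + 13t^2 - 3t + 2

16t^4 - 8t^3 + 13t^2 - 3t + 2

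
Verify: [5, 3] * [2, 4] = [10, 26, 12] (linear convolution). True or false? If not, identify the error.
Recompute linear convolution of [5, 3] and [2, 4]: y[0] = 5×2 = 10; y[1] = 5×4 + 3×2 = 26; y[2] = 3×4 = 12 → [10, 26, 12]. Given [10, 26, 12] matches, so answer: Yes

Yes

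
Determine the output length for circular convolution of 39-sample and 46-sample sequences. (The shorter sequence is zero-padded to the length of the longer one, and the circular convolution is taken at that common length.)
Circular convolution (zero-padding the shorter input) has length max(m, n) = max(39, 46) = 46

46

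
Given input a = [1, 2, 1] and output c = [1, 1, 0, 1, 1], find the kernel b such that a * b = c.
Output length 5 = len(a) + len(b) - 1 ⇒ len(b) = 3. Solve b forward using b[k] = (c[k] - Σ_{i≥1} a[i]·b[k-i]) / a[0]: b[0] = c[0] / a[0] = 1 / 1 = 1; b[1] = (c[1] - 2×1) / a[0] = (1 - 2×1) / 1 = -1; b[2] = (c[2] - 2×-1 - 1×1) / a[0] = (0 - 2×-1 - 1×1) / 1 = 1. So b = [1, -1, 1]. Forward-check [1, 2, 1] * [1, -1, 1]: c[0] = 1×1 = 1; c[1] = 1×-1 + 2×1 = 1; c[2] = 1×1 + 2×-1 + 1×1 = 0; c[3] = 2×1 + 1×-1 = 1; c[4] = 1×1 = 1 → [1, 1, 0, 1, 1] ✓

[1, -1, 1]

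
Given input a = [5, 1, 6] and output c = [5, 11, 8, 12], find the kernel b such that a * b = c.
Output length 4 = len(a) + len(b) - 1 ⇒ len(b) = 2. Solve b forward using b[k] = (c[k] - Σ_{i≥1} a[i]·b[k-i]) / a[0]: b[0] = c[0] / a[0] = 5 / 5 = 1; b[1] = (c[1] - 1×1) / a[0] = (11 - 1×1) / 5 = 2. So b = [1, 2]. Forward-check [5, 1, 6] * [1, 2]: c[0] = 5×1 = 5; c[1] = 5×2 + 1×1 = 11; c[2] = 1×2 + 6×1 = 8; c[3] = 6×2 = 12 → [5, 11, 8, 12] ✓

[1, 2]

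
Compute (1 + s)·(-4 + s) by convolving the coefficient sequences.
Ascending coefficients: a = [1, 1], b = [-4, 1]. c[0] = 1×-4 = -4; c[1] = 1×1 + 1×-4 = -3; c[2] = 1×1 = 1. Result coefficients: [-4, -3, 1] → -4 - 3s + s^2

-4 - 3s + s^2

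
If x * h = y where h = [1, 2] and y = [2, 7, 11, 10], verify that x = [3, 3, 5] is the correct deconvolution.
Forward-compute [3, 3, 5] * [1, 2]: y[0] = 3×1 = 3; y[1] = 3×2 + 3×1 = 9; y[2] = 3×2 + 5×1 = 11; y[3] = 5×2 = 10 → [3, 9, 11, 10]. Does not match given y = [2, 7, 11, 10].

Not verified. [3, 3, 5] * [1, 2] = [3, 9, 11, 10], which differs from [2, 7, 11, 10] at index 0.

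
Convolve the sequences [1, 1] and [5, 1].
y[0] = 1×5 = 5; y[1] = 1×1 + 1×5 = 6; y[2] = 1×1 = 1

[5, 6, 1]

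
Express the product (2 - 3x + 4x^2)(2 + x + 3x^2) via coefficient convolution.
Ascending coefficients: a = [2, -3, 4], b = [2, 1, 3]. c[0] = 2×2 = 4; c[1] = 2×1 + -3×2 = -4; c[2] = 2×3 + -3×1 + 4×2 = 11; c[3] = -3×3 + 4×1 = -5; c[4] = 4×3 = 12. Result coefficients: [4, -4, 11, -5, 12] → 4 - 4x + 11x^2 - 5x^3 + 12x^4

4 - 4x + 11x^2 - 5x^3 + 12x^4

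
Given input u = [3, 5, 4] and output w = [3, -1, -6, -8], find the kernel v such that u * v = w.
Output length 4 = len(u) + len(v) - 1 ⇒ len(v) = 2. Solve v forward using v[k] = (w[k] - Σ_{i≥1} u[i]·v[k-i]) / u[0]: v[0] = w[0] / u[0] = 3 / 3 = 1; v[1] = (w[1] - 5×1) / u[0] = (-1 - 5×1) / 3 = -2. So v = [1, -2]. Forward-check [3, 5, 4] * [1, -2]: w[0] = 3×1 = 3; w[1] = 3×-2 + 5×1 = -1; w[2] = 5×-2 + 4×1 = -6; w[3] = 4×-2 = -8 → [3, -1, -6, -8] ✓

[1, -2]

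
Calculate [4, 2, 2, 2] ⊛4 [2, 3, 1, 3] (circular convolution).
Use y[k] = Σ_j f[j]·g[(k-j) mod 4]. y[0] = 4×2 + 2×3 + 2×1 + 2×3 = 22; y[1] = 4×3 + 2×2 + 2×3 + 2×1 = 24; y[2] = 4×1 + 2×3 + 2×2 + 2×3 = 20; y[3] = 4×3 + 2×1 + 2×3 + 2×2 = 24. Result: [22, 24, 20, 24]

[22, 24, 20, 24]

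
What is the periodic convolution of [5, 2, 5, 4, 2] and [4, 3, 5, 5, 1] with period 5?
Use y[k] = Σ_j u[j]·v[(k-j) mod 5]. y[0] = 5×4 + 2×1 + 5×5 + 4×5 + 2×3 = 73; y[1] = 5×3 + 2×4 + 5×1 + 4×5 + 2×5 = 58; y[2] = 5×5 + 2×3 + 5×4 + 4×1 + 2×5 = 65; y[3] = 5×5 + 2×5 + 5×3 + 4×4 + 2×1 = 68; y[4] = 5×1 + 2×5 + 5×5 + 4×3 + 2×4 = 60. Result: [73, 58, 65, 68, 60]

[73, 58, 65, 68, 60]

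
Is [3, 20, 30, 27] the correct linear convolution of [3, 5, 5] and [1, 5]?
Recompute linear convolution of [3, 5, 5] and [1, 5]: y[0] = 3×1 = 3; y[1] = 3×5 + 5×1 = 20; y[2] = 5×5 + 5×1 = 30; y[3] = 5×5 = 25 → [3, 20, 30, 25]. Compare to given [3, 20, 30, 27]: they differ at index 3: given 27, correct 25, so answer: No

No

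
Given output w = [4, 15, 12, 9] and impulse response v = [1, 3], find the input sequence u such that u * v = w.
Deconvolve w=[4, 15, 12, 9] by v=[1, 3]. Since v[0]=1, solve forward: u[0] = w[0] / 1 = 4; u[1] = (w[1] - 4×3) / 1 = 3; u[2] = (w[2] - 3×3) / 1 = 3. So u = [4, 3, 3]. Check by forward convolution: w[0] = 4×1 = 4; w[1] = 4×3 + 3×1 = 15; w[2] = 3×3 + 3×1 = 12; w[3] = 3×3 = 9

[4, 3, 3]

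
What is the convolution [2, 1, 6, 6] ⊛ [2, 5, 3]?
y[0] = 2×2 = 4; y[1] = 2×5 + 1×2 = 12; y[2] = 2×3 + 1×5 + 6×2 = 23; y[3] = 1×3 + 6×5 + 6×2 = 45; y[4] = 6×3 + 6×5 = 48; y[5] = 6×3 = 18

[4, 12, 23, 45, 48, 18]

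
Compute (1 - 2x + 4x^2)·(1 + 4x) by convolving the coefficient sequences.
Ascending coefficients: a = [1, -2, 4], b = [1, 4]. c[0] = 1×1 = 1; c[1] = 1×4 + -2×1 = 2; c[2] = -2×4 + 4×1 = -4; c[3] = 4×4 = 16. Result coefficients: [1, 2, -4, 16] → 1 + 2x - 4x^2 + 16x^3

1 + 2x - 4x^2 + 16x^3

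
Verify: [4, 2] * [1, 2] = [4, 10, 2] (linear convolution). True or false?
Recompute linear convolution of [4, 2] and [1, 2]: y[0] = 4×1 = 4; y[1] = 4×2 + 2×1 = 10; y[2] = 2×2 = 4 → [4, 10, 4]. Compare to given [4, 10, 2]: they differ at index 2: given 2, correct 4, so answer: No

No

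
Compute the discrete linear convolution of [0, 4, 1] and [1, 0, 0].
y[0] = 0×1 = 0; y[1] = 0×0 + 4×1 = 4; y[2] = 0×0 + 4×0 + 1×1 = 1; y[3] = 4×0 + 1×0 = 0; y[4] = 1×0 = 0

[0, 4, 1, 0, 0]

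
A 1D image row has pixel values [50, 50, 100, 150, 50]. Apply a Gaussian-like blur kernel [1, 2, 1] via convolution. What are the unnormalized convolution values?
Convolve image row [50, 50, 100, 150, 50] with kernel [1, 2, 1]: y[0] = 50×1 = 50; y[1] = 50×2 + 50×1 = 150; y[2] = 50×1 + 50×2 + 100×1 = 250; y[3] = 50×1 + 100×2 + 150×1 = 400; y[4] = 100×1 + 150×2 + 50×1 = 450; y[5] = 150×1 + 50×2 = 250; y[6] = 50×1 = 50 → [50, 150, 250, 400, 450, 250, 50]. Normalization factor = sum(kernel) = 4.

[50, 150, 250, 400, 450, 250, 50]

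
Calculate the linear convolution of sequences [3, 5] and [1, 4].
y[0] = 3×1 = 3; y[1] = 3×4 + 5×1 = 17; y[2] = 5×4 = 20

[3, 17, 20]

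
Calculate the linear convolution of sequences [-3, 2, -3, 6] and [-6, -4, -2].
y[0] = -3×-6 = 18; y[1] = -3×-4 + 2×-6 = 0; y[2] = -3×-2 + 2×-4 + -3×-6 = 16; y[3] = 2×-2 + -3×-4 + 6×-6 = -28; y[4] = -3×-2 + 6×-4 = -18; y[5] = 6×-2 = -12

[18, 0, 16, -28, -18, -12]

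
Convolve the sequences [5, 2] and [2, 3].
y[0] = 5×2 = 10; y[1] = 5×3 + 2×2 = 19; y[2] = 2×3 = 6

[10, 19, 6]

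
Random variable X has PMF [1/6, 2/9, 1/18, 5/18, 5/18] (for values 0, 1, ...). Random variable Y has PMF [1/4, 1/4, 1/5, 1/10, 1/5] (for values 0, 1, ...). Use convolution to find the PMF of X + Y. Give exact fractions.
P(X+Y=k) = Σ_i P(X=i)·P(Y=k-i) — a convolution of [1/6, 2/9, 1/18, 5/18, 5/18] and [1/4, 1/4, 1/5, 1/10, 1/5]. P(X+Y=0) = (1/6)×(1/4) = 1/24; P(X+Y=1) = (1/6)×(1/4) + (2/9)×(1/4) = 1/24 + 1/18 = 7/72; P(X+Y=2) = (1/6)×(1/5) + (2/9)×(1/4) + (1/18)×(1/4) = 1/30 + 1/18 + 1/72 = 37/360; P(X+Y=3) = (1/6)×(1/10) + (2/9)×(1/5) + (1/18)×(1/4) + (5/18)×(1/4) = 1/60 + 2/45 + 1/72 + 5/72 = 13/90; P(X+Y=4) = (1/6)×(1/5) + (2/9)×(1/10) + (1/18)×(1/5) + (5/18)×(1/4) + (5/18)×(1/4) = 1/30 + 1/45 + 1/90 + 5/72 + 5/72 = 37/180; P(X+Y=5) = (2/9)×(1/5) + (1/18)×(1/10) + (5/18)×(1/5) + (5/18)×(1/4) = 2/45 + 1/180 + 1/18 + 5/72 = 7/40; P(X+Y=6) = (1/18)×(1/5) + (5/18)×(1/10) + (5/18)×(1/5) = 1/90 + 1/36 + 1/18 = 17/180; P(X+Y=7) = (5/18)×(1/5) + (5/18)×(1/10) = 1/18 + 1/36 = 1/12; P(X+Y=8) = (5/18)×(1/5) = 1/18. PMF: [1/24, 7/72, 37/360, 13/90, 37/180, 7/40, 17/180, 1/12, 1/18] (sums to 1 ✓)

[1/24, 7/72, 37/360, 13/90, 37/180, 7/40, 17/180, 1/12, 1/18]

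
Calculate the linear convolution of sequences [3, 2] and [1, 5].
y[0] = 3×1 = 3; y[1] = 3×5 + 2×1 = 17; y[2] = 2×5 = 10

[3, 17, 10]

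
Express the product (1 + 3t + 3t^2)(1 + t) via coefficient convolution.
Ascending coefficients: a = [1, 3, 3], b = [1, 1]. c[0] = 1×1 = 1; c[1] = 1×1 + 3×1 = 4; c[2] = 3×1 + 3×1 = 6; c[3] = 3×1 = 3. Result coefficients: [1, 4, 6, 3] → 1 + 4t + 6t^2 + 3t^3

1 + 4t + 6t^2 + 3t^3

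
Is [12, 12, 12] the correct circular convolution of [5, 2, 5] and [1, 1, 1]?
Recompute circular convolution of [5, 2, 5] and [1, 1, 1]: y[0] = 5×1 + 2×1 + 5×1 = 12; y[1] = 5×1 + 2×1 + 5×1 = 12; y[2] = 5×1 + 2×1 + 5×1 = 12 → [12, 12, 12]. Given [12, 12, 12] matches, so answer: Yes

Yes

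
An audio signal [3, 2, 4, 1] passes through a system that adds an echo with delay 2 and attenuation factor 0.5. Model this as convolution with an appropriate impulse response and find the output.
Direct-path + delayed-attenuated-path model → impulse response h = [1, 0, 0.5] (1 at lag 0, 0.5 at lag 2). Output y[n] = x[n] + 0.5·x[n - 2] (with x[n] = 0 outside 0..3): y[0] = 3 + 0.5×0 = 3; y[1] = 2 + 0.5×0 = 2; y[2] = 4 + 0.5×3 = 5.5; y[3] = 1 + 0.5×2 = 2.0; y[4] = 0 + 0.5×4 = 2.0; y[5] = 0 + 0.5×1 = 0.5. So y = [3, 2, 5.5, 2.0, 2.0, 0.5]

[3, 2, 5.5, 2.0, 2.0, 0.5]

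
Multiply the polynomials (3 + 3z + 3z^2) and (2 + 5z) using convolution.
Ascending coefficients: a = [3, 3, 3], b = [2, 5]. c[0] = 3×2 = 6; c[1] = 3×5 + 3×2 = 21; c[2] = 3×5 + 3×2 = 21; c[3] = 3×5 = 15. Result coefficients: [6, 21, 21, 15] → 6 + 21z + 21z^2 + 15z^3

6 + 21z + 21z^2 + 15z^3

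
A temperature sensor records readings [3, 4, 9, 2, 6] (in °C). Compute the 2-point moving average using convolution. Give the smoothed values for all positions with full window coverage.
2-point moving average kernel = [1, 1]. Apply in 'valid' mode (full window coverage): avg[0] = (3 + 4) / 2 = 3.5; avg[1] = (4 + 9) / 2 = 6.5; avg[2] = (9 + 2) / 2 = 5.5; avg[3] = (2 + 6) / 2 = 4.0. Smoothed values: [3.5, 6.5, 5.5, 4.0]

[3.5, 6.5, 5.5, 4.0]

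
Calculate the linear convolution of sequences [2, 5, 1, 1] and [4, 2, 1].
y[0] = 2×4 = 8; y[1] = 2×2 + 5×4 = 24; y[2] = 2×1 + 5×2 + 1×4 = 16; y[3] = 5×1 + 1×2 + 1×4 = 11; y[4] = 1×1 + 1×2 = 3; y[5] = 1×1 = 1

[8, 24, 16, 11, 3, 1]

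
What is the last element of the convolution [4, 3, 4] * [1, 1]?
Use y[k] = Σ_i a[i]·b[k-i] at k=3. y[3] = 4×1 = 4

4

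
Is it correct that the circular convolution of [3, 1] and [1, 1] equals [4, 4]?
Recompute circular convolution of [3, 1] and [1, 1]: y[0] = 3×1 + 1×1 = 4; y[1] = 3×1 + 1×1 = 4 → [4, 4]. Given [4, 4] matches, so answer: Yes

Yes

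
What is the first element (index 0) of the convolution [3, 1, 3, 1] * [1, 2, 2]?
Use y[k] = Σ_i a[i]·b[k-i] at k=0. y[0] = 3×1 = 3

3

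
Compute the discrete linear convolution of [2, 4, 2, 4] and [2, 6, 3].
y[0] = 2×2 = 4; y[1] = 2×6 + 4×2 = 20; y[2] = 2×3 + 4×6 + 2×2 = 34; y[3] = 4×3 + 2×6 + 4×2 = 32; y[4] = 2×3 + 4×6 = 30; y[5] = 4×3 = 12

[4, 20, 34, 32, 30, 12]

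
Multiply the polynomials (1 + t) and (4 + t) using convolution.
Ascending coefficients: a = [1, 1], b = [4, 1]. c[0] = 1×4 = 4; c[1] = 1×1 + 1×4 = 5; c[2] = 1×1 = 1. Result coefficients: [4, 5, 1] → 4 + 5t + t^2

4 + 5t + t^2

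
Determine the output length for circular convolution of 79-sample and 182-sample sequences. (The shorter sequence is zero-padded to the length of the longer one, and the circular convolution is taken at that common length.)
Circular convolution (zero-padding the shorter input) has length max(m, n) = max(79, 182) = 182

182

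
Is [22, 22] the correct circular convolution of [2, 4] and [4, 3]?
Recompute circular convolution of [2, 4] and [4, 3]: y[0] = 2×4 + 4×3 = 20; y[1] = 2×3 + 4×4 = 22 → [20, 22]. Compare to given [22, 22]: they differ at index 0: given 22, correct 20, so answer: No

No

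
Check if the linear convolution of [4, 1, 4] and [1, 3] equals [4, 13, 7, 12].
Recompute linear convolution of [4, 1, 4] and [1, 3]: y[0] = 4×1 = 4; y[1] = 4×3 + 1×1 = 13; y[2] = 1×3 + 4×1 = 7; y[3] = 4×3 = 12 → [4, 13, 7, 12]. Given [4, 13, 7, 12] matches, so answer: Yes

Yes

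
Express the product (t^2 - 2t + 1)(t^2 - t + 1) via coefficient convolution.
Ascending coefficients: a = [1, -2, 1], b = [1, -1, 1]. c[0] = 1×1 = 1; c[1] = 1×-1 + -2×1 = -3; c[2] = 1×1 + -2×-1 + 1×1 = 4; c[3] = -2×1 + 1×-1 = -3; c[4] = 1×1 = 1. Result coefficients: [1, -3, 4, -3, 1] → t^4 - 3t^3 + 4t^2 - 3t + 1

t^4 - 3t^3 + 4t^2 - 3t + 1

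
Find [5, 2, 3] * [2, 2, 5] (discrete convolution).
y[0] = 5×2 = 10; y[1] = 5×2 + 2×2 = 14; y[2] = 5×5 + 2×2 + 3×2 = 35; y[3] = 2×5 + 3×2 = 16; y[4] = 3×5 = 15

[10, 14, 35, 16, 15]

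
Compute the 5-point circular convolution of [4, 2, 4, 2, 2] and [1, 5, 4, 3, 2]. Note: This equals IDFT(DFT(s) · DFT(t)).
Either evaluate y[k] = Σ_j s[j]·t[(k-j) mod 5] directly, or use IDFT(DFT(s) · DFT(t)). y[0] = 4×1 + 2×2 + 4×3 + 2×4 + 2×5 = 38; y[1] = 4×5 + 2×1 + 4×2 + 2×3 + 2×4 = 44; y[2] = 4×4 + 2×5 + 4×1 + 2×2 + 2×3 = 40; y[3] = 4×3 + 2×4 + 4×5 + 2×1 + 2×2 = 46; y[4] = 4×2 + 2×3 + 4×4 + 2×5 + 2×1 = 42. Result: [38, 44, 40, 46, 42]

[38, 44, 40, 46, 42]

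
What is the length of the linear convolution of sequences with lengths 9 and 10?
Linear/full convolution length: m + n - 1 = 9 + 10 - 1 = 18

18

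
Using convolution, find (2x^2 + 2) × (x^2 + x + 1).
Ascending coefficients: a = [2, 0, 2], b = [1, 1, 1]. c[0] = 2×1 = 2; c[1] = 2×1 + 0×1 = 2; c[2] = 2×1 + 0×1 + 2×1 = 4; c[3] = 0×1 + 2×1 = 2; c[4] = 2×1 = 2. Result coefficients: [2, 2, 4, 2, 2] → 2x^4 + 2x^3 + 4x^2 + 2x + 2

2x^4 + 2x^3 + 4x^2 + 2x + 2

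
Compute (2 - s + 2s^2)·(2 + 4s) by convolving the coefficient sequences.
Ascending coefficients: a = [2, -1, 2], b = [2, 4]. c[0] = 2×2 = 4; c[1] = 2×4 + -1×2 = 6; c[2] = -1×4 + 2×2 = 0; c[3] = 2×4 = 8. Result coefficients: [4, 6, 0, 8] → 4 + 6s + 8s^3

4 + 6s + 8s^3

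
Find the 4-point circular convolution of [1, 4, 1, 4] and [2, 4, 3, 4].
Use y[k] = Σ_j s[j]·t[(k-j) mod 4]. y[0] = 1×2 + 4×4 + 1×3 + 4×4 = 37; y[1] = 1×4 + 4×2 + 1×4 + 4×3 = 28; y[2] = 1×3 + 4×4 + 1×2 + 4×4 = 37; y[3] = 1×4 + 4×3 + 1×4 + 4×2 = 28. Result: [37, 28, 37, 28]

[37, 28, 37, 28]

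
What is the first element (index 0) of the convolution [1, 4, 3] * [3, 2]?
Use y[k] = Σ_i a[i]·b[k-i] at k=0. y[0] = 1×3 = 3

3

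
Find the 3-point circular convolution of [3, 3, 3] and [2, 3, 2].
Use y[k] = Σ_j a[j]·b[(k-j) mod 3]. y[0] = 3×2 + 3×2 + 3×3 = 21; y[1] = 3×3 + 3×2 + 3×2 = 21; y[2] = 3×2 + 3×3 + 3×2 = 21. Result: [21, 21, 21]

[21, 21, 21]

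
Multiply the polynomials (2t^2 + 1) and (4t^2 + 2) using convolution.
Ascending coefficients: a = [1, 0, 2], b = [2, 0, 4]. c[0] = 1×2 = 2; c[1] = 1×0 + 0×2 = 0; c[2] = 1×4 + 0×0 + 2×2 = 8; c[3] = 0×4 + 2×0 = 0; c[4] = 2×4 = 8. Result coefficients: [2, 0, 8, 0, 8] → 8t^4 + 8t^2 + 2

8t^4 + 8t^2 + 2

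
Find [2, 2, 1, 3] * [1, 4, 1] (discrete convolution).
y[0] = 2×1 = 2; y[1] = 2×4 + 2×1 = 10; y[2] = 2×1 + 2×4 + 1×1 = 11; y[3] = 2×1 + 1×4 + 3×1 = 9; y[4] = 1×1 + 3×4 = 13; y[5] = 3×1 = 3

[2, 10, 11, 9, 13, 3]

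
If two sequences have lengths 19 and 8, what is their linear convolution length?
Linear/full convolution length: m + n - 1 = 19 + 8 - 1 = 26

26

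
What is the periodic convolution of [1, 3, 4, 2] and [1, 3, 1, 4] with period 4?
Use y[k] = Σ_j x[j]·h[(k-j) mod 4]. y[0] = 1×1 + 3×4 + 4×1 + 2×3 = 23; y[1] = 1×3 + 3×1 + 4×4 + 2×1 = 24; y[2] = 1×1 + 3×3 + 4×1 + 2×4 = 22; y[3] = 1×4 + 3×1 + 4×3 + 2×1 = 21. Result: [23, 24, 22, 21]

[23, 24, 22, 21]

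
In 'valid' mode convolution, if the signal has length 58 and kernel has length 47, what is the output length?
'Valid' mode counts only positions where the kernel fully overlaps the signal: m - n + 1 = 58 - 47 + 1 = 12

12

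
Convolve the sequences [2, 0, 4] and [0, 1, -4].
y[0] = 2×0 = 0; y[1] = 2×1 + 0×0 = 2; y[2] = 2×-4 + 0×1 + 4×0 = -8; y[3] = 0×-4 + 4×1 = 4; y[4] = 4×-4 = -16

[0, 2, -8, 4, -16]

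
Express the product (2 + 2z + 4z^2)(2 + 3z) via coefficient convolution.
Ascending coefficients: a = [2, 2, 4], b = [2, 3]. c[0] = 2×2 = 4; c[1] = 2×3 + 2×2 = 10; c[2] = 2×3 + 4×2 = 14; c[3] = 4×3 = 12. Result coefficients: [4, 10, 14, 12] → 4 + 10z + 14z^2 + 12z^3

4 + 10z + 14z^2 + 12z^3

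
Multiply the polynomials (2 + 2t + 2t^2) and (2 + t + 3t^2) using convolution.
Ascending coefficients: a = [2, 2, 2], b = [2, 1, 3]. c[0] = 2×2 = 4; c[1] = 2×1 + 2×2 = 6; c[2] = 2×3 + 2×1 + 2×2 = 12; c[3] = 2×3 + 2×1 = 8; c[4] = 2×3 = 6. Result coefficients: [4, 6, 12, 8, 6] → 4 + 6t + 12t^2 + 8t^3 + 6t^4

4 + 6t + 12t^2 + 8t^3 + 6t^4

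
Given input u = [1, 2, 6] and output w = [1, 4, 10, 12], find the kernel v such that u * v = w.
Output length 4 = len(u) + len(v) - 1 ⇒ len(v) = 2. Solve v forward using v[k] = (w[k] - Σ_{i≥1} u[i]·v[k-i]) / u[0]: v[0] = w[0] / u[0] = 1 / 1 = 1; v[1] = (w[1] - 2×1) / u[0] = (4 - 2×1) / 1 = 2. So v = [1, 2]. Forward-check [1, 2, 6] * [1, 2]: w[0] = 1×1 = 1; w[1] = 1×2 + 2×1 = 4; w[2] = 2×2 + 6×1 = 10; w[3] = 6×2 = 12 → [1, 4, 10, 12] ✓

[1, 2]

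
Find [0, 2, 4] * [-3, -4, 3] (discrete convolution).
y[0] = 0×-3 = 0; y[1] = 0×-4 + 2×-3 = -6; y[2] = 0×3 + 2×-4 + 4×-3 = -20; y[3] = 2×3 + 4×-4 = -10; y[4] = 4×3 = 12

[0, -6, -20, -10, 12]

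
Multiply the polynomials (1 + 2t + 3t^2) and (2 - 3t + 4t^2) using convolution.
Ascending coefficients: a = [1, 2, 3], b = [2, -3, 4]. c[0] = 1×2 = 2; c[1] = 1×-3 + 2×2 = 1; c[2] = 1×4 + 2×-3 + 3×2 = 4; c[3] = 2×4 + 3×-3 = -1; c[4] = 3×4 = 12. Result coefficients: [2, 1, 4, -1, 12] → 2 + t + 4t^2 - t^3 + 12t^4

2 + t + 4t^2 - t^3 + 12t^4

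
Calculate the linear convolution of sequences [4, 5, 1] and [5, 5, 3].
y[0] = 4×5 = 20; y[1] = 4×5 + 5×5 = 45; y[2] = 4×3 + 5×5 + 1×5 = 42; y[3] = 5×3 + 1×5 = 20; y[4] = 1×3 = 3

[20, 45, 42, 20, 3]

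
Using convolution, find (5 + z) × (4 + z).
Ascending coefficients: a = [5, 1], b = [4, 1]. c[0] = 5×4 = 20; c[1] = 5×1 + 1×4 = 9; c[2] = 1×1 = 1. Result coefficients: [20, 9, 1] → 20 + 9z + z^2

20 + 9z + z^2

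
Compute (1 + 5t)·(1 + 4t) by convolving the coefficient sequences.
Ascending coefficients: a = [1, 5], b = [1, 4]. c[0] = 1×1 = 1; c[1] = 1×4 + 5×1 = 9; c[2] = 5×4 = 20. Result coefficients: [1, 9, 20] → 1 + 9t + 20t^2

1 + 9t + 20t^2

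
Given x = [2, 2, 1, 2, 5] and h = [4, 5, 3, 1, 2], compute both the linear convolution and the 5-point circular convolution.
Linear: y_lin[0] = 2×4 = 8; y_lin[1] = 2×5 + 2×4 = 18; y_lin[2] = 2×3 + 2×5 + 1×4 = 20; y_lin[3] = 2×1 + 2×3 + 1×5 + 2×4 = 21; y_lin[4] = 2×2 + 2×1 + 1×3 + 2×5 + 5×4 = 39; y_lin[5] = 2×2 + 1×1 + 2×3 + 5×5 = 36; y_lin[6] = 1×2 + 2×1 + 5×3 = 19; y_lin[7] = 2×2 + 5×1 = 9; y_lin[8] = 5×2 = 10 → [8, 18, 20, 21, 39, 36, 19, 9, 10]. Circular (length 5): y[0] = 2×4 + 2×2 + 1×1 + 2×3 + 5×5 = 44; y[1] = 2×5 + 2×4 + 1×2 + 2×1 + 5×3 = 37; y[2] = 2×3 + 2×5 + 1×4 + 2×2 + 5×1 = 29; y[3] = 2×1 + 2×3 + 1×5 + 2×4 + 5×2 = 31; y[4] = 2×2 + 2×1 + 1×3 + 2×5 + 5×4 = 39 → [44, 37, 29, 31, 39]

Linear: [8, 18, 20, 21, 39, 36, 19, 9, 10], Circular: [44, 37, 29, 31, 39]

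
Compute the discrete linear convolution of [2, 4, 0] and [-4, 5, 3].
y[0] = 2×-4 = -8; y[1] = 2×5 + 4×-4 = -6; y[2] = 2×3 + 4×5 + 0×-4 = 26; y[3] = 4×3 + 0×5 = 12; y[4] = 0×3 = 0

[-8, -6, 26, 12, 0]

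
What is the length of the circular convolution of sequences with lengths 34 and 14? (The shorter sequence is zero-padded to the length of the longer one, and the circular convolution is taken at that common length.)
Circular convolution (zero-padding the shorter input) has length max(m, n) = max(34, 14) = 34

34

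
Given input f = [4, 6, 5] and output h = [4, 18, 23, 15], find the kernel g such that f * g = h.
Output length 4 = len(f) + len(g) - 1 ⇒ len(g) = 2. Solve g forward using g[k] = (h[k] - Σ_{i≥1} f[i]·g[k-i]) / f[0]: g[0] = h[0] / f[0] = 4 / 4 = 1; g[1] = (h[1] - 6×1) / f[0] = (18 - 6×1) / 4 = 3. So g = [1, 3]. Forward-check [4, 6, 5] * [1, 3]: h[0] = 4×1 = 4; h[1] = 4×3 + 6×1 = 18; h[2] = 6×3 + 5×1 = 23; h[3] = 5×3 = 15 → [4, 18, 23, 15] ✓

[1, 3]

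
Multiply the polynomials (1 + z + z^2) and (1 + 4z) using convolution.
Ascending coefficients: a = [1, 1, 1], b = [1, 4]. c[0] = 1×1 = 1; c[1] = 1×4 + 1×1 = 5; c[2] = 1×4 + 1×1 = 5; c[3] = 1×4 = 4. Result coefficients: [1, 5, 5, 4] → 1 + 5z + 5z^2 + 4z^3

1 + 5z + 5z^2 + 4z^3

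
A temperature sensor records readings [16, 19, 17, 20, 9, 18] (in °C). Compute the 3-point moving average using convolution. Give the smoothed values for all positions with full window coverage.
3-point moving average kernel = [1, 1, 1]. Apply in 'valid' mode (full window coverage): avg[0] = (16 + 19 + 17) / 3 = 17.33; avg[1] = (19 + 17 + 20) / 3 = 18.67; avg[2] = (17 + 20 + 9) / 3 = 15.33; avg[3] = (20 + 9 + 18) / 3 = 15.67. Smoothed values: [17.33, 18.67, 15.33, 15.67]

[17.33, 18.67, 15.33, 15.67]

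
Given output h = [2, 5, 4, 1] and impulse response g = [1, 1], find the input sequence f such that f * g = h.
Deconvolve h=[2, 5, 4, 1] by g=[1, 1]. Since g[0]=1, solve forward: f[0] = h[0] / 1 = 2; f[1] = (h[1] - 2×1) / 1 = 3; f[2] = (h[2] - 3×1) / 1 = 1. So f = [2, 3, 1]. Check by forward convolution: h[0] = 2×1 = 2; h[1] = 2×1 + 3×1 = 5; h[2] = 3×1 + 1×1 = 4; h[3] = 1×1 = 1

[2, 3, 1]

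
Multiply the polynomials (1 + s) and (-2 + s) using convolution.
Ascending coefficients: a = [1, 1], b = [-2, 1]. c[0] = 1×-2 = -2; c[1] = 1×1 + 1×-2 = -1; c[2] = 1×1 = 1. Result coefficients: [-2, -1, 1] → -2 - s + s^2

-2 - s + s^2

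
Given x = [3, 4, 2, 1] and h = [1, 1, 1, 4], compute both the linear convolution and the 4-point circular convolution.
Linear: y_lin[0] = 3×1 = 3; y_lin[1] = 3×1 + 4×1 = 7; y_lin[2] = 3×1 + 4×1 + 2×1 = 9; y_lin[3] = 3×4 + 4×1 + 2×1 + 1×1 = 19; y_lin[4] = 4×4 + 2×1 + 1×1 = 19; y_lin[5] = 2×4 + 1×1 = 9; y_lin[6] = 1×4 = 4 → [3, 7, 9, 19, 19, 9, 4]. Circular (length 4): y[0] = 3×1 + 4×4 + 2×1 + 1×1 = 22; y[1] = 3×1 + 4×1 + 2×4 + 1×1 = 16; y[2] = 3×1 + 4×1 + 2×1 + 1×4 = 13; y[3] = 3×4 + 4×1 + 2×1 + 1×1 = 19 → [22, 16, 13, 19]

Linear: [3, 7, 9, 19, 19, 9, 4], Circular: [22, 16, 13, 19]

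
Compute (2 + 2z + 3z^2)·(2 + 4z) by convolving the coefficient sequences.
Ascending coefficients: a = [2, 2, 3], b = [2, 4]. c[0] = 2×2 = 4; c[1] = 2×4 + 2×2 = 12; c[2] = 2×4 + 3×2 = 14; c[3] = 3×4 = 12. Result coefficients: [4, 12, 14, 12] → 4 + 12z + 14z^2 + 12z^3

4 + 12z + 14z^2 + 12z^3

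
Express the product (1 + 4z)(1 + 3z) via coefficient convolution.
Ascending coefficients: a = [1, 4], b = [1, 3]. c[0] = 1×1 = 1; c[1] = 1×3 + 4×1 = 7; c[2] = 4×3 = 12. Result coefficients: [1, 7, 12] → 1 + 7z + 12z^2

1 + 7z + 12z^2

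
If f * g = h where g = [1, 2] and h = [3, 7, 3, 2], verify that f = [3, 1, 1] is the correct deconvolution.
Forward-compute [3, 1, 1] * [1, 2]: h[0] = 3×1 = 3; h[1] = 3×2 + 1×1 = 7; h[2] = 1×2 + 1×1 = 3; h[3] = 1×2 = 2 → [3, 7, 3, 2]. Matches given h = [3, 7, 3, 2], so verified.

Verified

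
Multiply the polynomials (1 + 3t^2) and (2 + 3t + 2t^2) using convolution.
Ascending coefficients: a = [1, 0, 3], b = [2, 3, 2]. c[0] = 1×2 = 2; c[1] = 1×3 + 0×2 = 3; c[2] = 1×2 + 0×3 + 3×2 = 8; c[3] = 0×2 + 3×3 = 9; c[4] = 3×2 = 6. Result coefficients: [2, 3, 8, 9, 6] → 2 + 3t + 8t^2 + 9t^3 + 6t^4

2 + 3t + 8t^2 + 9t^3 + 6t^4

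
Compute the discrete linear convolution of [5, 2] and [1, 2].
y[0] = 5×1 = 5; y[1] = 5×2 + 2×1 = 12; y[2] = 2×2 = 4

[5, 12, 4]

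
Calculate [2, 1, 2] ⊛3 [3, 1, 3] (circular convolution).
Use y[k] = Σ_j f[j]·g[(k-j) mod 3]. y[0] = 2×3 + 1×3 + 2×1 = 11; y[1] = 2×1 + 1×3 + 2×3 = 11; y[2] = 2×3 + 1×1 + 2×3 = 13. Result: [11, 11, 13]

[11, 11, 13]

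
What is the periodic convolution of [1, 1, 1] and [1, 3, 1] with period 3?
Use y[k] = Σ_j a[j]·b[(k-j) mod 3]. y[0] = 1×1 + 1×1 + 1×3 = 5; y[1] = 1×3 + 1×1 + 1×1 = 5; y[2] = 1×1 + 1×3 + 1×1 = 5. Result: [5, 5, 5]

[5, 5, 5]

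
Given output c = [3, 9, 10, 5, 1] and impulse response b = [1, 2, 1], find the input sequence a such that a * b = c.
Deconvolve c=[3, 9, 10, 5, 1] by b=[1, 2, 1]. Since b[0]=1, solve forward: a[0] = c[0] / 1 = 3; a[1] = (c[1] - 3×2) / 1 = 3; a[2] = (c[2] - 3×2 - 3×1) / 1 = 1. So a = [3, 3, 1]. Check by forward convolution: c[0] = 3×1 = 3; c[1] = 3×2 + 3×1 = 9; c[2] = 3×1 + 3×2 + 1×1 = 10; c[3] = 3×1 + 1×2 = 5; c[4] = 1×1 = 1

[3, 3, 1]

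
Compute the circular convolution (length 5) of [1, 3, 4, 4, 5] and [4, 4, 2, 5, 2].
Use y[k] = Σ_j a[j]·b[(k-j) mod 5]. y[0] = 1×4 + 3×2 + 4×5 + 4×2 + 5×4 = 58; y[1] = 1×4 + 3×4 + 4×2 + 4×5 + 5×2 = 54; y[2] = 1×2 + 3×4 + 4×4 + 4×2 + 5×5 = 63; y[3] = 1×5 + 3×2 + 4×4 + 4×4 + 5×2 = 53; y[4] = 1×2 + 3×5 + 4×2 + 4×4 + 5×4 = 61. Result: [58, 54, 63, 53, 61]

[58, 54, 63, 53, 61]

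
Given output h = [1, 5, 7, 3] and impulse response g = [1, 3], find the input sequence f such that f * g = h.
Deconvolve h=[1, 5, 7, 3] by g=[1, 3]. Since g[0]=1, solve forward: f[0] = h[0] / 1 = 1; f[1] = (h[1] - 1×3) / 1 = 2; f[2] = (h[2] - 2×3) / 1 = 1. So f = [1, 2, 1]. Check by forward convolution: h[0] = 1×1 = 1; h[1] = 1×3 + 2×1 = 5; h[2] = 2×3 + 1×1 = 7; h[3] = 1×3 = 3

[1, 2, 1]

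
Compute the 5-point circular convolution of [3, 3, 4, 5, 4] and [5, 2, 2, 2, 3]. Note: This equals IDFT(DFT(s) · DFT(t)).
Either evaluate y[k] = Σ_j s[j]·t[(k-j) mod 5] directly, or use IDFT(DFT(s) · DFT(t)). y[0] = 3×5 + 3×3 + 4×2 + 5×2 + 4×2 = 50; y[1] = 3×2 + 3×5 + 4×3 + 5×2 + 4×2 = 51; y[2] = 3×2 + 3×2 + 4×5 + 5×3 + 4×2 = 55; y[3] = 3×2 + 3×2 + 4×2 + 5×5 + 4×3 = 57; y[4] = 3×3 + 3×2 + 4×2 + 5×2 + 4×5 = 53. Result: [50, 51, 55, 57, 53]

[50, 51, 55, 57, 53]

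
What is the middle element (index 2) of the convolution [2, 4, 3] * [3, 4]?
Use y[k] = Σ_i a[i]·b[k-i] at k=2. y[2] = 4×4 + 3×3 = 25

25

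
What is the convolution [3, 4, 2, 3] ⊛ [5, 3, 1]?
y[0] = 3×5 = 15; y[1] = 3×3 + 4×5 = 29; y[2] = 3×1 + 4×3 + 2×5 = 25; y[3] = 4×1 + 2×3 + 3×5 = 25; y[4] = 2×1 + 3×3 = 11; y[5] = 3×1 = 3

[15, 29, 25, 25, 11, 3]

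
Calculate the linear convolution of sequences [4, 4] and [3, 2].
y[0] = 4×3 = 12; y[1] = 4×2 + 4×3 = 20; y[2] = 4×2 = 8

[12, 20, 8]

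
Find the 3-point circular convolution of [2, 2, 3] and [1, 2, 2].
Use y[k] = Σ_j f[j]·g[(k-j) mod 3]. y[0] = 2×1 + 2×2 + 3×2 = 12; y[1] = 2×2 + 2×1 + 3×2 = 12; y[2] = 2×2 + 2×2 + 3×1 = 11. Result: [12, 12, 11]

[12, 12, 11]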